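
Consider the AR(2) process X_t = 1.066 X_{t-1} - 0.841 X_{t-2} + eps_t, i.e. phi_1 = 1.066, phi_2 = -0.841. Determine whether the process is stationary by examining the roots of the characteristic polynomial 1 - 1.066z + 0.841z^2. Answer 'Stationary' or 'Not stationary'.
\text{Stationary}

The AR(p) characteristic polynomial is P(z) = 1 - 1.066z + 0.841z^2.
Stationarity requires all roots to lie outside the unit circle, i.e. |z| > 1 for every root.
Set 1 + (-1.066) z + (0.841) z^2 = 0, i.e. a z^2 + b z + c = 0 with a = 0.841, b = -1.066, c = 1.
Discriminant D = b^2 - 4ac = (-1.066)^2 - 4*(0.841)*1 = 1.136356 - (3.364) = -2.227644.
D < 0, so the roots are the complex-conjugate pair z = (-b +/- i sqrt(-D)) / (2a) = 0.6338 +/- 0.8874i.
For a conjugate pair |z|^2 = z * conj(z) = (product of roots) = c/a = 1/(0.841) = 1.189061, so |z| = sqrt(1.189061) = 1.0904 for both roots.
Moduli of all roots: 1.0904, 1.0904.
All moduli strictly greater than 1? Yes.
Verdict: Stationary.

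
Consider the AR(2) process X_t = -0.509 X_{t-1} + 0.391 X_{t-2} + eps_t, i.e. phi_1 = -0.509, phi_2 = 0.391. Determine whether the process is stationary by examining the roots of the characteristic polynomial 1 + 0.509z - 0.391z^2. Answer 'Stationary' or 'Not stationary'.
\text{Stationary}

The AR(p) characteristic polynomial is P(z) = 1 + 0.509z - 0.391z^2.
Stationarity requires all roots to lie outside the unit circle, i.e. |z| > 1 for every root.
Set 1 + (0.509) z + (-0.391) z^2 = 0, i.e. a z^2 + b z + c = 0 with a = -0.391, b = 0.509, c = 1.
Discriminant D = b^2 - 4ac = (0.509)^2 - 4*(-0.391)*1 = 0.259081 - (-1.564) = 1.823081.
D >= 0, so the roots are real: z = (-b +/- sqrt(D)) / (2a) = (-0.509 +/- 1.350215) / (-0.782).
  z_1 = (-0.509 + 1.350215) / (-0.782) = -1.0757,   |z_1| = 1.0757.
  z_2 = (-0.509 - 1.350215) / (-0.782) = 2.3775,   |z_2| = 2.3775.
Moduli of all roots: 1.0757, 2.3775.
All moduli strictly greater than 1? Yes.
Verdict: Stationary.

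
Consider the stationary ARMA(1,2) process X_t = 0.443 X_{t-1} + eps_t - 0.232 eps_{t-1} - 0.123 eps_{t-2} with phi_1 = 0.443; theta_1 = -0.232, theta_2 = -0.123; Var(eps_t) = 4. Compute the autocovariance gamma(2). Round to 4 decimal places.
\gamma(2) = -0.1283

Multiply the model equation by X_{t-k} and take expectations. With theta_0 = psi_0 = 1 and psi_j the MA(infinity) weights, this gives
  gamma(k) - sum_i phi_i gamma(k-i) = c_k,
  c_k = sigma^2 * sum_{j=k..q} theta_j psi_{j-k}   (c_k = 0 for k > q),
using gamma(-m) = gamma(m).
psi-weights needed (psi_j = theta_j + sum_i phi_i psi_{j-i}):
  psi_1 = theta_1 + phi_1 = -0.232 + (0.443) = 0.211
  psi_2 = theta_2 + phi_1 psi_1 = -0.123 + (0.443)(0.211) = -0.029527
Right-hand sides:
  c_0 = sigma^2 (1 + theta_1 psi_1 + theta_2 psi_2) = 4 * (1 + (-0.232)(0.211) + (-0.123)(-0.029527)) = 4 * 0.95468 = 3.818719
  c_1 = sigma^2 (theta_1 + theta_2 psi_1) = 4 * (-0.232 + (-0.123)(0.211)) = -1.031812
  c_2 = sigma^2 theta_2 = 4 * (-0.123) = -0.492
Equations for k = 0 and k = 1 (AR order 1):
  gamma(0) = phi_1 gamma(1) + c_0
  gamma(1) = phi_1 gamma(0) + c_1
Substituting the second into the first: gamma(0) (1 - phi_1^2) = c_0 + phi_1 c_1, so
  gamma(0) = (c_0 + phi_1 c_1) / (1 - phi_1^2) = (3.818719 + (0.443)(-1.031812)) / (1 - (0.443)^2) = 3.361627 / 0.803751 = 4.182423.
  gamma(1) = phi_1 gamma(0) + c_1 = (0.443)(4.182423) + (-1.031812) = 0.821001.
For k = 2: gamma(2) = phi_1 gamma(1) + c_2
  = (0.443)(0.821001) + (-0.492) = -0.128296.
Therefore gamma(2) = -0.1283 (to 4 decimal places).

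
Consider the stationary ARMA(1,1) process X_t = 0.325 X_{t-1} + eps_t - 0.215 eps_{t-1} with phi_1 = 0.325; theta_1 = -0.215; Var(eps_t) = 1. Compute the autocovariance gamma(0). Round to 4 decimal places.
\gamma(0) = 1.0135

Multiply the model equation by X_{t-k} and take expectations. With theta_0 = psi_0 = 1 and psi_j the MA(infinity) weights, this gives
  gamma(k) - sum_i phi_i gamma(k-i) = c_k,
  c_k = sigma^2 * sum_{j=k..q} theta_j psi_{j-k}   (c_k = 0 for k > q),
using gamma(-m) = gamma(m).
psi-weights needed (psi_j = theta_j + sum_i phi_i psi_{j-i}):
  psi_1 = theta_1 + phi_1 = -0.215 + (0.325) = 0.11
Right-hand sides:
  c_0 = sigma^2 (1 + theta_1 psi_1) = 1 * (1 + (-0.215)(0.11)) = 1 * 0.97635 = 0.97635
  c_1 = sigma^2 theta_1 = 1 * (-0.215) = -0.215
  c_2 = 0
Equations for k = 0 and k = 1 (AR order 1):
  gamma(0) = phi_1 gamma(1) + c_0
  gamma(1) = phi_1 gamma(0) + c_1
Substituting the second into the first: gamma(0) (1 - phi_1^2) = c_0 + phi_1 c_1, so
  gamma(0) = (c_0 + phi_1 c_1) / (1 - phi_1^2) = (0.97635 + (0.325)(-0.215)) / (1 - (0.325)^2) = 0.906475 / 0.894375 = 1.013529.
Therefore gamma(0) = 1.0135 (to 4 decimal places).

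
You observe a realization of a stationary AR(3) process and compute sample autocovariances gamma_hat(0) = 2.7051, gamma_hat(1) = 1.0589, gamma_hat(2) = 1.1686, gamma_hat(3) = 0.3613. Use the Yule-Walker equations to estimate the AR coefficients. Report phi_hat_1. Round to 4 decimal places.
\hat\phi_{1} = 0.3100

The Yule-Walker equations for an AR(p) process read, in matrix form,
  Gamma_p phi = r_p,   with   (Gamma_p)_{ij} = gamma(|i - j|),
                       (r_p)_i = gamma(i),   i,j = 1..p.
Substitute the sample gammas (Toeplitz matrix and right-hand side of size 3):
  Gamma_p = [[2.7051, 1.0589, 1.1686], [1.0589, 2.7051, 1.0589], [1.1686, 1.0589, 2.7051]]
  r_p     = [1.0589, 1.1686, 0.3613]
Written out (R1..R3):
  (R1) 2.7051 phi_1 + 1.0589 phi_2 + 1.1686 phi_3 = 1.0589
  (R2) 1.0589 phi_1 + 2.7051 phi_2 + 1.0589 phi_3 = 1.1686
  (R3) 1.1686 phi_1 + 1.0589 phi_2 + 2.7051 phi_3 = 0.3613
Gaussian elimination:
  R2 <- R2 - (1.0589/2.7051) R1 = R2 - (0.391446) R1:  2.290598 phi_2 + 0.601456 phi_3 = 0.754098
  R3 <- R3 - (1.1686/2.7051) R1 = R3 - (0.431999) R1:  0.601456 phi_2 + 2.200266 phi_3 = -0.096144
  R3 <- R3 - (0.601456/2.290598) R2 = R3 - (0.262576) R2:  2.042338 phi_3 = -0.294152
Back-substitution:
  phi_hat_3 = -0.294152 / 2.042338 = -0.144027
  phi_hat_2 = (0.754098 - (0.601456)(-0.144027)) / 2.290598 = 0.367033
  phi_hat_1 = (1.0589 - (1.0589)(0.367033) - (1.1686)(-0.144027)) / 2.7051 = 0.309992
So phi_hat = [0.3100, 0.3670, -0.1440].
Therefore phi_hat_1 = 0.3100.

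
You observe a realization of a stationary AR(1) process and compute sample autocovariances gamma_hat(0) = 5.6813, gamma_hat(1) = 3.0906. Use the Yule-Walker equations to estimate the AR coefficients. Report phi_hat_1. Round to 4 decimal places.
\hat\phi_{1} = 0.5440

The Yule-Walker equations for an AR(p) process read, in matrix form,
  Gamma_p phi = r_p,   with   (Gamma_p)_{ij} = gamma(|i - j|),
                       (r_p)_i = gamma(i),   i,j = 1..p.
Substitute the sample gammas (Toeplitz matrix and right-hand side of size 1):
  Gamma_p = [[5.6813]]
  r_p     = [3.0906]
With p = 1 this is the single equation gamma(0) phi_1 = gamma(1):
  phi_hat_1 = gamma(1) / gamma(0) = 3.0906 / 5.6813 = 0.5440.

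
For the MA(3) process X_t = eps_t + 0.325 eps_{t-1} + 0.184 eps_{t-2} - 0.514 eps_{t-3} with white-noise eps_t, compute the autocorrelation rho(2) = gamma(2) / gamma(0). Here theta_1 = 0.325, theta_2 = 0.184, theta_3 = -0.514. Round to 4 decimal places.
\rho(2) = 0.0121

For an MA(q) process with theta_0 = 1, the autocovariance is
  gamma(k) = sigma^2 * sum_{i=0..q-k} theta_i * theta_{i+k},
and rho(k) = gamma(k) / gamma(0). Sigma^2 cancels.
  numerator   = (1)*(0.184) + (0.325)*(-0.514) = 0.01695.
  denominator = (1)^2 + (0.325)^2 + (0.184)^2 + (-0.514)^2 = 1.403677.
  rho(2) = 0.01695 / 1.403677 = 0.0121.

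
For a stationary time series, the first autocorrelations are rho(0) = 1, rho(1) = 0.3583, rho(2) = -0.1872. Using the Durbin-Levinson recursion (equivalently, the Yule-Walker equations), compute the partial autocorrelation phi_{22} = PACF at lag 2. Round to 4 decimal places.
\phi_{22} = -0.3621

The PACF at lag k is phi_{kk}, the last component of the solution
to the Yule-Walker system G_k phi = r_k where
  (G_k)_{ij} = rho(|i - j|), (r_k)_i = rho(i), i,j = 1..k.
Equivalently, Durbin-Levinson gives phi_{kk} iteratively:
  phi_{11} = rho(1)
  phi_{kk} = [rho(k) - sum_{j=1..k-1} phi_{k-1,j} rho(k-j)]
            / [1 - sum_{j=1..k-1} phi_{k-1,j} rho(j)],
  phi_{k,j} = phi_{k-1,j} - phi_{kk} phi_{k-1,k-j},  j = 1..k-1.
Step k = 1:
  phi_11 = rho(1) = 0.3583.
Step k = 2:
  phi_22 = [rho(2) - phi_11 rho(1)] / [1 - phi_11 rho(1)] = [-0.1872 - (0.3583)(0.3583)] / [1 - (0.3583)(0.3583)]
         = -0.31557889 / 0.87162111 = -0.3621.
Therefore phi_{22} = -0.3621.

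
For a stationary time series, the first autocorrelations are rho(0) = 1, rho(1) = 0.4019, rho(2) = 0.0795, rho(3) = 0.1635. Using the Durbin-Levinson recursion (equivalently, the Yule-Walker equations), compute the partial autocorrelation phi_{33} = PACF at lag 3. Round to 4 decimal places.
\phi_{33} = 0.2020

The PACF at lag k is phi_{kk}, the last component of the solution
to the Yule-Walker system G_k phi = r_k where
  (G_k)_{ij} = rho(|i - j|), (r_k)_i = rho(i), i,j = 1..k.
Equivalently, Durbin-Levinson gives phi_{kk} iteratively:
  phi_{11} = rho(1)
  phi_{kk} = [rho(k) - sum_{j=1..k-1} phi_{k-1,j} rho(k-j)]
            / [1 - sum_{j=1..k-1} phi_{k-1,j} rho(j)],
  phi_{k,j} = phi_{k-1,j} - phi_{kk} phi_{k-1,k-j},  j = 1..k-1.
Step k = 1:
  phi_11 = rho(1) = 0.4019.
Step k = 2:
  phi_22 = [rho(2) - phi_11 rho(1)] / [1 - phi_11 rho(1)] = [0.0795 - (0.4019)(0.4019)] / [1 - (0.4019)(0.4019)]
         = -0.08202361 / 0.83847639 = -0.097825.
  Update: phi_21 = phi_11 - phi_22 phi_11 = 0.4019 - (-0.097825)(0.4019) = 0.441216.
Step k = 3:
  phi_33 = [rho(3) - phi_21 rho(2) - phi_22 rho(1)] / [1 - phi_21 rho(1) - phi_22 rho(2)]
    numerator   = 0.1635 - (0.441216)(0.0795) - (-0.097825)(0.4019) = 0.16773905
    denominator = 1 - (0.441216)(0.4019) - (-0.097825)(0.0795) = 0.83045246
  phi_33 = 0.16773905 / 0.83045246 = 0.202.
Therefore phi_{33} = 0.2020.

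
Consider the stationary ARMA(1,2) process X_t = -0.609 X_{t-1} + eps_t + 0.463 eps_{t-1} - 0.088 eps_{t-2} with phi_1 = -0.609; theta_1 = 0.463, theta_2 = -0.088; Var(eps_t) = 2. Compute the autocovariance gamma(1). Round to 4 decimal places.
\gamma(1) = -0.2923

Multiply the model equation by X_{t-k} and take expectations. With theta_0 = psi_0 = 1 and psi_j the MA(infinity) weights, this gives
  gamma(k) - sum_i phi_i gamma(k-i) = c_k,
  c_k = sigma^2 * sum_{j=k..q} theta_j psi_{j-k}   (c_k = 0 for k > q),
using gamma(-m) = gamma(m).
psi-weights needed (psi_j = theta_j + sum_i phi_i psi_{j-i}):
  psi_1 = theta_1 + phi_1 = 0.463 + (-0.609) = -0.146
  psi_2 = theta_2 + phi_1 psi_1 = -0.088 + (-0.609)(-0.146) = 0.000914
Right-hand sides:
  c_0 = sigma^2 (1 + theta_1 psi_1 + theta_2 psi_2) = 2 * (1 + (0.463)(-0.146) + (-0.088)(0.000914)) = 2 * 0.932322 = 1.864643
  c_1 = sigma^2 (theta_1 + theta_2 psi_1) = 2 * (0.463 + (-0.088)(-0.146)) = 0.951696
  c_2 = sigma^2 theta_2 = 2 * (-0.088) = -0.176
Equations for k = 0 and k = 1 (AR order 1):
  gamma(0) = phi_1 gamma(1) + c_0
  gamma(1) = phi_1 gamma(0) + c_1
Substituting the second into the first: gamma(0) (1 - phi_1^2) = c_0 + phi_1 c_1, so
  gamma(0) = (c_0 + phi_1 c_1) / (1 - phi_1^2) = (1.864643 + (-0.609)(0.951696)) / (1 - (-0.609)^2) = 1.28506 / 0.629119 = 2.042635.
  gamma(1) = phi_1 gamma(0) + c_1 = (-0.609)(2.042635) + (0.951696) = -0.292269.
Therefore gamma(1) = -0.2923 (to 4 decimal places).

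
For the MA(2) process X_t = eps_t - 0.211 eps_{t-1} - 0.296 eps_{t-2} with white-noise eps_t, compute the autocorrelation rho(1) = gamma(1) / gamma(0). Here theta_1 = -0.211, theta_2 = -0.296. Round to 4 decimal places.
\rho(1) = -0.1312

For an MA(q) process with theta_0 = 1, the autocovariance is
  gamma(k) = sigma^2 * sum_{i=0..q-k} theta_i * theta_{i+k},
and rho(k) = gamma(k) / gamma(0). Sigma^2 cancels.
  numerator   = (1)*(-0.211) + (-0.211)*(-0.296) = -0.148544.
  denominator = (1)^2 + (-0.211)^2 + (-0.296)^2 = 1.132137.
  rho(1) = -0.148544 / 1.132137 = -0.1312.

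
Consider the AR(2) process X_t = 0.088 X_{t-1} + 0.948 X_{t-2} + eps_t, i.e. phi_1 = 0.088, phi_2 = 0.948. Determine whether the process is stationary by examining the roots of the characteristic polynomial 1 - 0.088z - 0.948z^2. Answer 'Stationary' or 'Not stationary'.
\text{Not stationary}

The AR(p) characteristic polynomial is P(z) = 1 - 0.088z - 0.948z^2.
Stationarity requires all roots to lie outside the unit circle, i.e. |z| > 1 for every root.
Set 1 + (-0.088) z + (-0.948) z^2 = 0, i.e. a z^2 + b z + c = 0 with a = -0.948, b = -0.088, c = 1.
Discriminant D = b^2 - 4ac = (-0.088)^2 - 4*(-0.948)*1 = 0.007744 - (-3.792) = 3.799744.
D >= 0, so the roots are real: z = (-b +/- sqrt(D)) / (2a) = (0.088 +/- 1.949293) / (-1.896).
  z_1 = (0.088 + 1.949293) / (-1.896) = -1.0745,   |z_1| = 1.0745.
  z_2 = (0.088 - 1.949293) / (-1.896) = 0.9817,   |z_2| = 0.9817.
Moduli of all roots: 1.0745, 0.9817.
All moduli strictly greater than 1? No.
Verdict: Not stationary.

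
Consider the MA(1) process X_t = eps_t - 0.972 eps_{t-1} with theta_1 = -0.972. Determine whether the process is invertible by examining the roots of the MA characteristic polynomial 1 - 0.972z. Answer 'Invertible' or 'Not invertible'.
\text{Invertible}

The MA(q) characteristic polynomial is P(z) = 1 - 0.972z.
Invertibility requires all roots to lie outside the unit circle, i.e. |z| > 1 for every root.
This is linear in z: 1 + (-0.972) z = 0  =>  z = -1/(-0.972) = 1.028807,  |z| = 1.028807.
Moduli of all roots: 1.0288.
All moduli strictly greater than 1? Yes.
Verdict: Invertible.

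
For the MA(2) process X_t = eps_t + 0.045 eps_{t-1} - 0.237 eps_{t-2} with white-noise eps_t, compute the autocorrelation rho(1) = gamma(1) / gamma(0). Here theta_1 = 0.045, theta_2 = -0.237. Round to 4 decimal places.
\rho(1) = 0.0324

For an MA(q) process with theta_0 = 1, the autocovariance is
  gamma(k) = sigma^2 * sum_{i=0..q-k} theta_i * theta_{i+k},
and rho(k) = gamma(k) / gamma(0). Sigma^2 cancels.
  numerator   = (1)*(0.045) + (0.045)*(-0.237) = 0.034335.
  denominator = (1)^2 + (0.045)^2 + (-0.237)^2 = 1.058194.
  rho(1) = 0.034335 / 1.058194 = 0.0324.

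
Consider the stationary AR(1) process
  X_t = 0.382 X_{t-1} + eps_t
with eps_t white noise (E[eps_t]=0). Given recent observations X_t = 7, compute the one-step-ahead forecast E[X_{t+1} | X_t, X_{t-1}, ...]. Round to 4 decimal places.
E[X_{t+1} \mid \mathcal F_t] = 2.6740

For an AR(p) model X_t = c + sum_i phi_i X_{t-i} + eps_t, the
one-step-ahead conditional mean is
  E[X_{t+1} | X_t, ...] = c + sum_i phi_i X_{t+1-i}.
Substitute known values:
  E[X_{t+1} | ...] = (0.382) * (7)
                   = 2.6740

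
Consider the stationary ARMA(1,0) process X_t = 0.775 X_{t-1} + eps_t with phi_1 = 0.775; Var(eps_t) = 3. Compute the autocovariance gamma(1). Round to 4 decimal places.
\gamma(1) = 5.8216

Multiply the model equation by X_{t-k} and take expectations. With theta_0 = psi_0 = 1 and psi_j the MA(infinity) weights, this gives
  gamma(k) - sum_i phi_i gamma(k-i) = c_k,
  c_k = sigma^2 * sum_{j=k..q} theta_j psi_{j-k}   (c_k = 0 for k > q),
using gamma(-m) = gamma(m).
Pure AR (q = 0): c_0 = sigma^2 = 3, c_k = 0 for k >= 1.
Equations for k = 0 and k = 1 (AR order 1):
  gamma(0) = phi_1 gamma(1) + c_0
  gamma(1) = phi_1 gamma(0) + c_1
Substituting the second into the first: gamma(0) (1 - phi_1^2) = c_0 + phi_1 c_1, so
  gamma(0) = c_0 / (1 - phi_1^2) = 3 / (1 - (0.775)^2) = 3 / 0.399375 = 7.511737.
  gamma(1) = phi_1 gamma(0) = (0.775)(7.511737) = 5.821596.
Therefore gamma(1) = 5.8216 (to 4 decimal places).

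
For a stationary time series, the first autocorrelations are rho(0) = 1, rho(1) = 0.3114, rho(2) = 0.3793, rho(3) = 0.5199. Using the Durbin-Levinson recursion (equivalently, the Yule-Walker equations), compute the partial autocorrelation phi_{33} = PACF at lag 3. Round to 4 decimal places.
\phi_{33} = 0.4190

The PACF at lag k is phi_{kk}, the last component of the solution
to the Yule-Walker system G_k phi = r_k where
  (G_k)_{ij} = rho(|i - j|), (r_k)_i = rho(i), i,j = 1..k.
Equivalently, Durbin-Levinson gives phi_{kk} iteratively:
  phi_{11} = rho(1)
  phi_{kk} = [rho(k) - sum_{j=1..k-1} phi_{k-1,j} rho(k-j)]
            / [1 - sum_{j=1..k-1} phi_{k-1,j} rho(j)],
  phi_{k,j} = phi_{k-1,j} - phi_{kk} phi_{k-1,k-j},  j = 1..k-1.
Step k = 1:
  phi_11 = rho(1) = 0.3114.
Step k = 2:
  phi_22 = [rho(2) - phi_11 rho(1)] / [1 - phi_11 rho(1)] = [0.3793 - (0.3114)(0.3114)] / [1 - (0.3114)(0.3114)]
         = 0.28233004 / 0.90303004 = 0.312647.
  Update: phi_21 = phi_11 - phi_22 phi_11 = 0.3114 - (0.312647)(0.3114) = 0.214042.
Step k = 3:
  phi_33 = [rho(3) - phi_21 rho(2) - phi_22 rho(1)] / [1 - phi_21 rho(1) - phi_22 rho(2)]
    numerator   = 0.5199 - (0.214042)(0.3793) - (0.312647)(0.3114) = 0.34135561
    denominator = 1 - (0.214042)(0.3114) - (0.312647)(0.3793) = 0.81476027
  phi_33 = 0.34135561 / 0.81476027 = 0.419.
Therefore phi_{33} = 0.4190.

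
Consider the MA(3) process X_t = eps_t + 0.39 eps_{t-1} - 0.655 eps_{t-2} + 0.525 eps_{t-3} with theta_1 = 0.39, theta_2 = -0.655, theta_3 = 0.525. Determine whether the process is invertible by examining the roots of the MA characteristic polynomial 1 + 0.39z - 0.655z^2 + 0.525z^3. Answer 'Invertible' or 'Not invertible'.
\text{Not invertible}

The MA(q) characteristic polynomial is P(z) = 1 + 0.39z - 0.655z^2 + 0.525z^3.
Invertibility requires all roots to lie outside the unit circle, i.e. |z| > 1 for every root.
Degree 3: look for a simple real root z0 first, then factor out (1 - z/z0) and solve the remaining quadratic.
Testing z0 = -0.8: P(-0.8) = 1 + (0.39)(-0.8) + (-0.655)(-0.8)^2 + (0.525)(-0.8)^3
  = 1 + (-0.312) + (-0.4192) + (-0.2688) = 0.  So z_0 = -0.8 is a root, |z_0| = 0.8.
Divide out the factor (1 + 1.25 z) = (1 - z/z0) (since 1/z0 = -1.25):
  P(z) = (1 + 1.25 z)(1 + (-0.86) z + (0.42) z^2)
  [check: z-coef -0.86 - (-1.25) = 0.39; z^2-coef 0.42 - (-1.25)(-0.86) = -0.655; z^3-coef -(-1.25)(0.42) = 0.525.]
Remaining roots from the quadratic factor 1 + (-0.86) z + (0.42) z^2:
  Set 1 + (-0.86) z + (0.42) z^2 = 0, i.e. a z^2 + b z + c = 0 with a = 0.42, b = -0.86, c = 1.
  Discriminant D = b^2 - 4ac = (-0.86)^2 - 4*(0.42)*1 = 0.7396 - (1.68) = -0.9404.
  D < 0, so the roots are the complex-conjugate pair z = (-b +/- i sqrt(-D)) / (2a) = 1.0238 +/- 1.1545i.
  For a conjugate pair |z|^2 = z * conj(z) = (product of roots) = c/a = 1/(0.42) = 2.380952, so |z| = sqrt(2.380952) = 1.543 for both roots.
Moduli of all roots: 0.8000, 1.5430, 1.5430.
All moduli strictly greater than 1? No.
Verdict: Not invertible.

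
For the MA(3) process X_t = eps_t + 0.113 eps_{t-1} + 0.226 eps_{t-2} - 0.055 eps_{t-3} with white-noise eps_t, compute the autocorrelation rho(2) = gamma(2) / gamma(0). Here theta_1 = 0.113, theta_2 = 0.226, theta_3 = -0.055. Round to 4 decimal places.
\rho(2) = 0.2060

For an MA(q) process with theta_0 = 1, the autocovariance is
  gamma(k) = sigma^2 * sum_{i=0..q-k} theta_i * theta_{i+k},
and rho(k) = gamma(k) / gamma(0). Sigma^2 cancels.
  numerator   = (1)*(0.226) + (0.113)*(-0.055) = 0.219785.
  denominator = (1)^2 + (0.113)^2 + (0.226)^2 + (-0.055)^2 = 1.06687.
  rho(2) = 0.219785 / 1.06687 = 0.2060.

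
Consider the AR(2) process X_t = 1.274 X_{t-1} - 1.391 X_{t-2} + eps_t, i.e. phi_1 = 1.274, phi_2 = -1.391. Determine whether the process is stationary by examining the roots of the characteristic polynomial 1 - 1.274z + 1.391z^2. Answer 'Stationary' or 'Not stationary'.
\text{Not stationary}

The AR(p) characteristic polynomial is P(z) = 1 - 1.274z + 1.391z^2.
Stationarity requires all roots to lie outside the unit circle, i.e. |z| > 1 for every root.
Set 1 + (-1.274) z + (1.391) z^2 = 0, i.e. a z^2 + b z + c = 0 with a = 1.391, b = -1.274, c = 1.
Discriminant D = b^2 - 4ac = (-1.274)^2 - 4*(1.391)*1 = 1.623076 - (5.564) = -3.940924.
D < 0, so the roots are the complex-conjugate pair z = (-b +/- i sqrt(-D)) / (2a) = 0.4579 +/- 0.7136i.
For a conjugate pair |z|^2 = z * conj(z) = (product of roots) = c/a = 1/(1.391) = 0.718907, so |z| = sqrt(0.718907) = 0.8479 for both roots.
Moduli of all roots: 0.8479, 0.8479.
All moduli strictly greater than 1? No.
Verdict: Not stationary.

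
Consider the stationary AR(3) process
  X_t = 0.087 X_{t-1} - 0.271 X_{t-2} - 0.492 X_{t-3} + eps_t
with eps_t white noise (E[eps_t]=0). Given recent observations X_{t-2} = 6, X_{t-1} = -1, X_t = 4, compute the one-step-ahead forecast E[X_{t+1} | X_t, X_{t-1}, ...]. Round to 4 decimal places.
E[X_{t+1} \mid \mathcal F_t] = -2.3330

For an AR(p) model X_t = c + sum_i phi_i X_{t-i} + eps_t, the
one-step-ahead conditional mean is
  E[X_{t+1} | X_t, ...] = c + sum_i phi_i X_{t+1-i}.
Substitute known values:
  E[X_{t+1} | ...] = (0.087) * (4) + (-0.271) * (-1) + (-0.492) * (6)
                   = -2.3330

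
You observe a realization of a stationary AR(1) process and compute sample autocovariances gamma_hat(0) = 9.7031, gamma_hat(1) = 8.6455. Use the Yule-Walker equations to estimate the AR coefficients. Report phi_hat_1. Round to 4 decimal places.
\hat\phi_{1} = 0.8910

The Yule-Walker equations for an AR(p) process read, in matrix form,
  Gamma_p phi = r_p,   with   (Gamma_p)_{ij} = gamma(|i - j|),
                       (r_p)_i = gamma(i),   i,j = 1..p.
Substitute the sample gammas (Toeplitz matrix and right-hand side of size 1):
  Gamma_p = [[9.7031]]
  r_p     = [8.6455]
With p = 1 this is the single equation gamma(0) phi_1 = gamma(1):
  phi_hat_1 = gamma(1) / gamma(0) = 8.6455 / 9.7031 = 0.8910.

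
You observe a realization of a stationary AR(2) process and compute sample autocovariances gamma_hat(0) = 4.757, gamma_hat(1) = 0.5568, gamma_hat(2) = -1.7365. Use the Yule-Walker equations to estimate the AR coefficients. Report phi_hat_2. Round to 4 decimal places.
\hat\phi_{2} = -0.3840

The Yule-Walker equations for an AR(p) process read, in matrix form,
  Gamma_p phi = r_p,   with   (Gamma_p)_{ij} = gamma(|i - j|),
                       (r_p)_i = gamma(i),   i,j = 1..p.
Substitute the sample gammas (Toeplitz matrix and right-hand side of size 2):
  Gamma_p = [[4.757, 0.5568], [0.5568, 4.757]]
  r_p     = [0.5568, -1.7365]
Written out:
  4.757 phi_1 + 0.5568 phi_2 = 0.5568
  0.5568 phi_1 + 4.757 phi_2 = -1.7365
Solve by Cramer's rule:
  det = gamma(0)^2 - gamma(1)^2 = (4.757)^2 - (0.5568)^2 = 22.629049 - 0.31002624 = 22.31902276
  phi_hat_1 = [gamma(1) gamma(0) - gamma(1) gamma(2)] / det = [(0.5568)(4.757) - (0.5568)(-1.7365)] / 22.31902276 = 3.6155808 / 22.31902276 = 0.162
  phi_hat_2 = [gamma(0) gamma(2) - gamma(1)^2] / det = [(4.757)(-1.7365) - (0.5568)^2] / 22.31902276 = -8.57055674 / 22.31902276 = -0.384
So phi_hat = [0.1620, -0.3840].
Therefore phi_hat_2 = -0.3840.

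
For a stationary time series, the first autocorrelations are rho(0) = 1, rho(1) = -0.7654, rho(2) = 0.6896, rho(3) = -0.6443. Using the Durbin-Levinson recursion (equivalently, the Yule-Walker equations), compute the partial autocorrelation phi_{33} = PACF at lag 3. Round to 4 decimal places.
\phi_{33} = -0.1467

The PACF at lag k is phi_{kk}, the last component of the solution
to the Yule-Walker system G_k phi = r_k where
  (G_k)_{ij} = rho(|i - j|), (r_k)_i = rho(i), i,j = 1..k.
Equivalently, Durbin-Levinson gives phi_{kk} iteratively:
  phi_{11} = rho(1)
  phi_{kk} = [rho(k) - sum_{j=1..k-1} phi_{k-1,j} rho(k-j)]
            / [1 - sum_{j=1..k-1} phi_{k-1,j} rho(j)],
  phi_{k,j} = phi_{k-1,j} - phi_{kk} phi_{k-1,k-j},  j = 1..k-1.
Step k = 1:
  phi_11 = rho(1) = -0.7654.
Step k = 2:
  phi_22 = [rho(2) - phi_11 rho(1)] / [1 - phi_11 rho(1)] = [0.6896 - (-0.7654)(-0.7654)] / [1 - (-0.7654)(-0.7654)]
         = 0.10376284 / 0.41416284 = 0.250536.
  Update: phi_21 = phi_11 - phi_22 phi_11 = -0.7654 - (0.250536)(-0.7654) = -0.573639.
Step k = 3:
  phi_33 = [rho(3) - phi_21 rho(2) - phi_22 rho(1)] / [1 - phi_21 rho(1) - phi_22 rho(2)]
    numerator   = -0.6443 - (-0.573639)(0.6896) - (0.250536)(-0.7654) = -0.0569577
    denominator = 1 - (-0.573639)(-0.7654) - (0.250536)(0.6896) = 0.38816648
  phi_33 = -0.0569577 / 0.38816648 = -0.1467.
Therefore phi_{33} = -0.1467.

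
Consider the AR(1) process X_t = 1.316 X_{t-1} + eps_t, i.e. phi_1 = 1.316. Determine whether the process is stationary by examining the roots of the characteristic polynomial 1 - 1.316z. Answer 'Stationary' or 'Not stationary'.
\text{Not stationary}

The AR(p) characteristic polynomial is P(z) = 1 - 1.316z.
Stationarity requires all roots to lie outside the unit circle, i.e. |z| > 1 for every root.
This is linear in z: 1 + (-1.316) z = 0  =>  z = -1/(-1.316) = 0.759878,  |z| = 0.759878.
Moduli of all roots: 0.7599.
All moduli strictly greater than 1? No.
Verdict: Not stationary.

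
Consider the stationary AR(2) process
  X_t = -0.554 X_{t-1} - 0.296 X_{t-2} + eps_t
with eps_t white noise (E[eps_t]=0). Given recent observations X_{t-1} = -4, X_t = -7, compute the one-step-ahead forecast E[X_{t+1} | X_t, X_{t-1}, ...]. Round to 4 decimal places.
E[X_{t+1} \mid \mathcal F_t] = 5.0620

For an AR(p) model X_t = c + sum_i phi_i X_{t-i} + eps_t, the
one-step-ahead conditional mean is
  E[X_{t+1} | X_t, ...] = c + sum_i phi_i X_{t+1-i}.
Substitute known values:
  E[X_{t+1} | ...] = (-0.554) * (-7) + (-0.296) * (-4)
                   = 5.0620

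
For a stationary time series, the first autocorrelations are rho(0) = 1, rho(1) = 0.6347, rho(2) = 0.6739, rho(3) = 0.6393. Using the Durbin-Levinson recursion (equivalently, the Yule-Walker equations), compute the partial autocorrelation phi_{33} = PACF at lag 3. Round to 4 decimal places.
\phi_{33} = 0.2481

The PACF at lag k is phi_{kk}, the last component of the solution
to the Yule-Walker system G_k phi = r_k where
  (G_k)_{ij} = rho(|i - j|), (r_k)_i = rho(i), i,j = 1..k.
Equivalently, Durbin-Levinson gives phi_{kk} iteratively:
  phi_{11} = rho(1)
  phi_{kk} = [rho(k) - sum_{j=1..k-1} phi_{k-1,j} rho(k-j)]
            / [1 - sum_{j=1..k-1} phi_{k-1,j} rho(j)],
  phi_{k,j} = phi_{k-1,j} - phi_{kk} phi_{k-1,k-j},  j = 1..k-1.
Step k = 1:
  phi_11 = rho(1) = 0.6347.
Step k = 2:
  phi_22 = [rho(2) - phi_11 rho(1)] / [1 - phi_11 rho(1)] = [0.6739 - (0.6347)(0.6347)] / [1 - (0.6347)(0.6347)]
         = 0.27105591 / 0.59715591 = 0.453911.
  Update: phi_21 = phi_11 - phi_22 phi_11 = 0.6347 - (0.453911)(0.6347) = 0.346602.
Step k = 3:
  phi_33 = [rho(3) - phi_21 rho(2) - phi_22 rho(1)] / [1 - phi_21 rho(1) - phi_22 rho(2)]
    numerator   = 0.6393 - (0.346602)(0.6739) - (0.453911)(0.6347) = 0.11762704
    denominator = 1 - (0.346602)(0.6347) - (0.453911)(0.6739) = 0.47412053
  phi_33 = 0.11762704 / 0.47412053 = 0.2481.
Therefore phi_{33} = 0.2481.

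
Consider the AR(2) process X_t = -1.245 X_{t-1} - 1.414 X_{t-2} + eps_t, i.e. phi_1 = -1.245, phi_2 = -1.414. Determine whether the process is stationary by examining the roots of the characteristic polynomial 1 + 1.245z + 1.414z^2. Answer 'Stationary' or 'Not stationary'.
\text{Not stationary}

The AR(p) characteristic polynomial is P(z) = 1 + 1.245z + 1.414z^2.
Stationarity requires all roots to lie outside the unit circle, i.e. |z| > 1 for every root.
Set 1 + (1.245) z + (1.414) z^2 = 0, i.e. a z^2 + b z + c = 0 with a = 1.414, b = 1.245, c = 1.
Discriminant D = b^2 - 4ac = (1.245)^2 - 4*(1.414)*1 = 1.550025 - (5.656) = -4.105975.
D < 0, so the roots are the complex-conjugate pair z = (-b +/- i sqrt(-D)) / (2a) = -0.4402 +/- 0.7165i.
For a conjugate pair |z|^2 = z * conj(z) = (product of roots) = c/a = 1/(1.414) = 0.707214, so |z| = sqrt(0.707214) = 0.841 for both roots.
Moduli of all roots: 0.8410, 0.8410.
All moduli strictly greater than 1? No.
Verdict: Not stationary.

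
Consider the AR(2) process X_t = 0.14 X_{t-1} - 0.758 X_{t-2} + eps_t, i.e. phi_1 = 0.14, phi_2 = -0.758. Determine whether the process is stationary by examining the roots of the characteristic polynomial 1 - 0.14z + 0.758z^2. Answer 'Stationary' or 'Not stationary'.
\text{Stationary}

The AR(p) characteristic polynomial is P(z) = 1 - 0.14z + 0.758z^2.
Stationarity requires all roots to lie outside the unit circle, i.e. |z| > 1 for every root.
Set 1 + (-0.14) z + (0.758) z^2 = 0, i.e. a z^2 + b z + c = 0 with a = 0.758, b = -0.14, c = 1.
Discriminant D = b^2 - 4ac = (-0.14)^2 - 4*(0.758)*1 = 0.0196 - (3.032) = -3.0124.
D < 0, so the roots are the complex-conjugate pair z = (-b +/- i sqrt(-D)) / (2a) = 0.0923 +/- 1.1449i.
For a conjugate pair |z|^2 = z * conj(z) = (product of roots) = c/a = 1/(0.758) = 1.319261, so |z| = sqrt(1.319261) = 1.1486 for both roots.
Moduli of all roots: 1.1486, 1.1486.
All moduli strictly greater than 1? Yes.
Verdict: Stationary.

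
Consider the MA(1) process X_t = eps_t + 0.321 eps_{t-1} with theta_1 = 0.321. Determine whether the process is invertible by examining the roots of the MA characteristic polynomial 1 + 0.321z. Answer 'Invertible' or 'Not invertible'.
\text{Invertible}

The MA(q) characteristic polynomial is P(z) = 1 + 0.321z.
Invertibility requires all roots to lie outside the unit circle, i.e. |z| > 1 for every root.
This is linear in z: 1 + (0.321) z = 0  =>  z = -1/(0.321) = -3.115265,  |z| = 3.115265.
Moduli of all roots: 3.1153.
All moduli strictly greater than 1? Yes.
Verdict: Invertible.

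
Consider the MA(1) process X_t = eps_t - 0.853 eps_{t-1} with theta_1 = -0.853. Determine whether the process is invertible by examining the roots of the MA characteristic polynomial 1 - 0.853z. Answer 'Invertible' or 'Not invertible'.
\text{Invertible}

The MA(q) characteristic polynomial is P(z) = 1 - 0.853z.
Invertibility requires all roots to lie outside the unit circle, i.e. |z| > 1 for every root.
This is linear in z: 1 + (-0.853) z = 0  =>  z = -1/(-0.853) = 1.172333,  |z| = 1.172333.
Moduli of all roots: 1.1723.
All moduli strictly greater than 1? Yes.
Verdict: Invertible.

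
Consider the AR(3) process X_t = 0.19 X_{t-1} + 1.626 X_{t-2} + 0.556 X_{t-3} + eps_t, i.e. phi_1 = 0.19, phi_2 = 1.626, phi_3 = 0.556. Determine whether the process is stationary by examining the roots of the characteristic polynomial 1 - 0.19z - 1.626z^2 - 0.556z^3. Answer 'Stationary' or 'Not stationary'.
\text{Not stationary}

The AR(p) characteristic polynomial is P(z) = 1 - 0.19z - 1.626z^2 - 0.556z^3.
Stationarity requires all roots to lie outside the unit circle, i.e. |z| > 1 for every root.
Degree 3: look for a simple real root z0 first, then factor out (1 - z/z0) and solve the remaining quadratic.
Testing z0 = -2.5: P(-2.5) = 1 + (-0.19)(-2.5) + (-1.626)(-2.5)^2 + (-0.556)(-2.5)^3
  = 1 + (0.475) + (-10.1625) + (8.6875) = 0.  So z_0 = -2.5 is a root, |z_0| = 2.5.
Divide out the factor (1 + 0.4 z) = (1 - z/z0) (since 1/z0 = -0.4):
  P(z) = (1 + 0.4 z)(1 + (-0.59) z + (-1.39) z^2)
  [check: z-coef -0.59 - (-0.4) = -0.19; z^2-coef -1.39 - (-0.4)(-0.59) = -1.626; z^3-coef -(-0.4)(-1.39) = -0.556.]
Remaining roots from the quadratic factor 1 + (-0.59) z + (-1.39) z^2:
  Set 1 + (-0.59) z + (-1.39) z^2 = 0, i.e. a z^2 + b z + c = 0 with a = -1.39, b = -0.59, c = 1.
  Discriminant D = b^2 - 4ac = (-0.59)^2 - 4*(-1.39)*1 = 0.3481 - (-5.56) = 5.9081.
  D >= 0, so the roots are real: z = (-b +/- sqrt(D)) / (2a) = (0.59 +/- 2.430658) / (-2.78).
    z_1 = (0.59 + 2.430658) / (-2.78) = -1.0866,   |z_1| = 1.0866.
    z_2 = (0.59 - 2.430658) / (-2.78) = 0.6621,   |z_2| = 0.6621.
Moduli of all roots: 2.5000, 1.0866, 0.6621.
All moduli strictly greater than 1? No.
Verdict: Not stationary.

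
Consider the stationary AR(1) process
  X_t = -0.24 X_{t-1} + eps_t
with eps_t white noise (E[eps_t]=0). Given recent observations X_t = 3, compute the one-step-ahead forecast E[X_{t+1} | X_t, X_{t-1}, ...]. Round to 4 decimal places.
E[X_{t+1} \mid \mathcal F_t] = -0.7200

For an AR(p) model X_t = c + sum_i phi_i X_{t-i} + eps_t, the
one-step-ahead conditional mean is
  E[X_{t+1} | X_t, ...] = c + sum_i phi_i X_{t+1-i}.
Substitute known values:
  E[X_{t+1} | ...] = (-0.24) * (3)
                   = -0.7200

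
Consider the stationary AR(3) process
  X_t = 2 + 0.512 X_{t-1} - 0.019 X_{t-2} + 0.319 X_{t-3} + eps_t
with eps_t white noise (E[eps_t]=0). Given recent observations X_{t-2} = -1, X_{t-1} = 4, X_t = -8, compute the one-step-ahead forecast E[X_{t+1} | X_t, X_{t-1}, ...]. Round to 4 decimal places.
E[X_{t+1} \mid \mathcal F_t] = -2.4910

For an AR(p) model X_t = c + sum_i phi_i X_{t-i} + eps_t, the
one-step-ahead conditional mean is
  E[X_{t+1} | X_t, ...] = c + sum_i phi_i X_{t+1-i}.
Substitute known values:
  E[X_{t+1} | ...] = 2 + (0.512) * (-8) + (-0.019) * (4) + (0.319) * (-1)
                   = -2.4910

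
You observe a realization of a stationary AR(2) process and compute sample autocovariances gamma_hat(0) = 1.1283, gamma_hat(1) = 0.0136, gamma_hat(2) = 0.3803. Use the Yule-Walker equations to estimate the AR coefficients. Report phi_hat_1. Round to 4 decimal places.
\hat\phi_{1} = 0.0080

The Yule-Walker equations for an AR(p) process read, in matrix form,
  Gamma_p phi = r_p,   with   (Gamma_p)_{ij} = gamma(|i - j|),
                       (r_p)_i = gamma(i),   i,j = 1..p.
Substitute the sample gammas (Toeplitz matrix and right-hand side of size 2):
  Gamma_p = [[1.1283, 0.0136], [0.0136, 1.1283]]
  r_p     = [0.0136, 0.3803]
Written out:
  1.1283 phi_1 + 0.0136 phi_2 = 0.0136
  0.0136 phi_1 + 1.1283 phi_2 = 0.3803
Solve by Cramer's rule:
  det = gamma(0)^2 - gamma(1)^2 = (1.1283)^2 - (0.0136)^2 = 1.27306089 - 0.00018496 = 1.27287593
  phi_hat_1 = [gamma(1) gamma(0) - gamma(1) gamma(2)] / det = [(0.0136)(1.1283) - (0.0136)(0.3803)] / 1.27287593 = 0.0101728 / 1.27287593 = 0.008
  phi_hat_2 = [gamma(0) gamma(2) - gamma(1)^2] / det = [(1.1283)(0.3803) - (0.0136)^2] / 1.27287593 = 0.42890753 / 1.27287593 = 0.337
So phi_hat = [0.0080, 0.3370].
Therefore phi_hat_1 = 0.0080.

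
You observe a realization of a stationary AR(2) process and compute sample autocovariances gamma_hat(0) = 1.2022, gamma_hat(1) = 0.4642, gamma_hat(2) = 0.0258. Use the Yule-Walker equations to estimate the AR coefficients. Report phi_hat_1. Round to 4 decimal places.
\hat\phi_{1} = 0.4440

The Yule-Walker equations for an AR(p) process read, in matrix form,
  Gamma_p phi = r_p,   with   (Gamma_p)_{ij} = gamma(|i - j|),
                       (r_p)_i = gamma(i),   i,j = 1..p.
Substitute the sample gammas (Toeplitz matrix and right-hand side of size 2):
  Gamma_p = [[1.2022, 0.4642], [0.4642, 1.2022]]
  r_p     = [0.4642, 0.0258]
Written out:
  1.2022 phi_1 + 0.4642 phi_2 = 0.4642
  0.4642 phi_1 + 1.2022 phi_2 = 0.0258
Solve by Cramer's rule:
  det = gamma(0)^2 - gamma(1)^2 = (1.2022)^2 - (0.4642)^2 = 1.44528484 - 0.21548164 = 1.2298032
  phi_hat_1 = [gamma(1) gamma(0) - gamma(1) gamma(2)] / det = [(0.4642)(1.2022) - (0.4642)(0.0258)] / 1.2298032 = 0.54608488 / 1.2298032 = 0.444
  phi_hat_2 = [gamma(0) gamma(2) - gamma(1)^2] / det = [(1.2022)(0.0258) - (0.4642)^2] / 1.2298032 = -0.18446488 / 1.2298032 = -0.15
So phi_hat = [0.4440, -0.1500].
Therefore phi_hat_1 = 0.4440.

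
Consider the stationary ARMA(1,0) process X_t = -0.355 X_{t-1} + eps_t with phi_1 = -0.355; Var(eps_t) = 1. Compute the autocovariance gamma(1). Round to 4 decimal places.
\gamma(1) = -0.4062

Multiply the model equation by X_{t-k} and take expectations. With theta_0 = psi_0 = 1 and psi_j the MA(infinity) weights, this gives
  gamma(k) - sum_i phi_i gamma(k-i) = c_k,
  c_k = sigma^2 * sum_{j=k..q} theta_j psi_{j-k}   (c_k = 0 for k > q),
using gamma(-m) = gamma(m).
Pure AR (q = 0): c_0 = sigma^2 = 1, c_k = 0 for k >= 1.
Equations for k = 0 and k = 1 (AR order 1):
  gamma(0) = phi_1 gamma(1) + c_0
  gamma(1) = phi_1 gamma(0) + c_1
Substituting the second into the first: gamma(0) (1 - phi_1^2) = c_0 + phi_1 c_1, so
  gamma(0) = c_0 / (1 - phi_1^2) = 1 / (1 - (-0.355)^2) = 1 / 0.873975 = 1.144197.
  gamma(1) = phi_1 gamma(0) = (-0.355)(1.144197) = -0.40619.
Therefore gamma(1) = -0.4062 (to 4 decimal places).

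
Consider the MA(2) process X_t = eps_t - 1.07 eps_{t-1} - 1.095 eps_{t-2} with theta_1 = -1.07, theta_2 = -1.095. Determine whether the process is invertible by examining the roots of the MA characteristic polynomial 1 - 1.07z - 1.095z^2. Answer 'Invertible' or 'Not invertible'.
\text{Not invertible}

The MA(q) characteristic polynomial is P(z) = 1 - 1.07z - 1.095z^2.
Invertibility requires all roots to lie outside the unit circle, i.e. |z| > 1 for every root.
Set 1 + (-1.07) z + (-1.095) z^2 = 0, i.e. a z^2 + b z + c = 0 with a = -1.095, b = -1.07, c = 1.
Discriminant D = b^2 - 4ac = (-1.07)^2 - 4*(-1.095)*1 = 1.1449 - (-4.38) = 5.5249.
D >= 0, so the roots are real: z = (-b +/- sqrt(D)) / (2a) = (1.07 +/- 2.350511) / (-2.19).
  z_1 = (1.07 + 2.350511) / (-2.19) = -1.5619,   |z_1| = 1.5619.
  z_2 = (1.07 - 2.350511) / (-2.19) = 0.5847,   |z_2| = 0.5847.
Moduli of all roots: 1.5619, 0.5847.
All moduli strictly greater than 1? No.
Verdict: Not invertible.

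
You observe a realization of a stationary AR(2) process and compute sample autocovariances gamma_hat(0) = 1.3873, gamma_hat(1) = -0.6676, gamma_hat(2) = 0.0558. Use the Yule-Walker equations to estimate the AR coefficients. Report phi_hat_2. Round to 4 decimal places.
\hat\phi_{2} = -0.2490

The Yule-Walker equations for an AR(p) process read, in matrix form,
  Gamma_p phi = r_p,   with   (Gamma_p)_{ij} = gamma(|i - j|),
                       (r_p)_i = gamma(i),   i,j = 1..p.
Substitute the sample gammas (Toeplitz matrix and right-hand side of size 2):
  Gamma_p = [[1.3873, -0.6676], [-0.6676, 1.3873]]
  r_p     = [-0.6676, 0.0558]
Written out:
  1.3873 phi_1 - 0.6676 phi_2 = -0.6676
  -0.6676 phi_1 + 1.3873 phi_2 = 0.0558
Solve by Cramer's rule:
  det = gamma(0)^2 - gamma(1)^2 = (1.3873)^2 - (-0.6676)^2 = 1.92460129 - 0.44568976 = 1.47891153
  phi_hat_1 = [gamma(1) gamma(0) - gamma(1) gamma(2)] / det = [(-0.6676)(1.3873) - (-0.6676)(0.0558)] / 1.47891153 = -0.8889094 / 1.47891153 = -0.6011
  phi_hat_2 = [gamma(0) gamma(2) - gamma(1)^2] / det = [(1.3873)(0.0558) - (-0.6676)^2] / 1.47891153 = -0.36827842 / 1.47891153 = -0.249
So phi_hat = [-0.6011, -0.2490].
Therefore phi_hat_2 = -0.2490.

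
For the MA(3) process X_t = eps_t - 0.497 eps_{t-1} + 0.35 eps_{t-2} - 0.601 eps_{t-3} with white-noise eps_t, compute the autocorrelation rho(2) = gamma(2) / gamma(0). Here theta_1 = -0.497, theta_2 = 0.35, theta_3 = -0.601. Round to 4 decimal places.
\rho(2) = 0.3748

For an MA(q) process with theta_0 = 1, the autocovariance is
  gamma(k) = sigma^2 * sum_{i=0..q-k} theta_i * theta_{i+k},
and rho(k) = gamma(k) / gamma(0). Sigma^2 cancels.
  numerator   = (1)*(0.35) + (-0.497)*(-0.601) = 0.648697.
  denominator = (1)^2 + (-0.497)^2 + (0.35)^2 + (-0.601)^2 = 1.73071.
  rho(2) = 0.648697 / 1.73071 = 0.3748.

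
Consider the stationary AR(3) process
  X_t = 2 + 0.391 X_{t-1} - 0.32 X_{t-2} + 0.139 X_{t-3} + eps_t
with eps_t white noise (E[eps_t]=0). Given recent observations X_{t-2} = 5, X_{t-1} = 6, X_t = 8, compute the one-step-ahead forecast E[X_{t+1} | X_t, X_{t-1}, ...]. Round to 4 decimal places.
E[X_{t+1} \mid \mathcal F_t] = 3.9030

For an AR(p) model X_t = c + sum_i phi_i X_{t-i} + eps_t, the
one-step-ahead conditional mean is
  E[X_{t+1} | X_t, ...] = c + sum_i phi_i X_{t+1-i}.
Substitute known values:
  E[X_{t+1} | ...] = 2 + (0.391) * (8) + (-0.32) * (6) + (0.139) * (5)
                   = 3.9030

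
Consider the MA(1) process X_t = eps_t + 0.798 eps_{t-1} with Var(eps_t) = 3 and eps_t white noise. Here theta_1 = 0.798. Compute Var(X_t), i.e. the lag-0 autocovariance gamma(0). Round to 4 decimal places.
\gamma(0) = 4.9104

For an MA(q) process X_t = eps_t + sum_i theta_i eps_{t-i} with
Var(eps_t) = sigma^2, the variance is
  gamma(0) = sigma^2 * (1 + sum_i theta_i^2).
  sum_i theta_i^2 = (0.798)^2 = 0.636804.
  gamma(0) = 3 * (1 + 0.636804) = 3 * 1.636804 = 4.910412, which rounds to 4.9104.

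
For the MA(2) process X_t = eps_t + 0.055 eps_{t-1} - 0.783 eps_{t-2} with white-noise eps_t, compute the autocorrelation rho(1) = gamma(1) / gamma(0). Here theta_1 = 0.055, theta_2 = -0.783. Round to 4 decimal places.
\rho(1) = 0.0074

For an MA(q) process with theta_0 = 1, the autocovariance is
  gamma(k) = sigma^2 * sum_{i=0..q-k} theta_i * theta_{i+k},
and rho(k) = gamma(k) / gamma(0). Sigma^2 cancels.
  numerator   = (1)*(0.055) + (0.055)*(-0.783) = 0.011935.
  denominator = (1)^2 + (0.055)^2 + (-0.783)^2 = 1.616114.
  rho(1) = 0.011935 / 1.616114 = 0.0074.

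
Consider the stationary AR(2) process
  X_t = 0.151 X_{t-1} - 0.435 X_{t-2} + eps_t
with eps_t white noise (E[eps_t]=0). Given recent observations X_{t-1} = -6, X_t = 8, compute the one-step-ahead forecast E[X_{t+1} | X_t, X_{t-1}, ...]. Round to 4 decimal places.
E[X_{t+1} \mid \mathcal F_t] = 3.8180

For an AR(p) model X_t = c + sum_i phi_i X_{t-i} + eps_t, the
one-step-ahead conditional mean is
  E[X_{t+1} | X_t, ...] = c + sum_i phi_i X_{t+1-i}.
Substitute known values:
  E[X_{t+1} | ...] = (0.151) * (8) + (-0.435) * (-6)
                   = 3.8180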